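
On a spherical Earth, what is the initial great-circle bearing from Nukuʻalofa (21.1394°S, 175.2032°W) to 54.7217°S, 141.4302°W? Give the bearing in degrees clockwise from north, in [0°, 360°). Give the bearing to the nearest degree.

Δλ = -141.4302 − -175.2032 = 33.7730°.
θ = atan2( sin Δλ · cos φ₂ , cos φ₁ · sin φ₂ − sin φ₁ · cos φ₂ · cos Δλ )
  = atan2(0.32106, -0.58828) = 151.376° → normalised to [0°, 360°): 151.376°.

151°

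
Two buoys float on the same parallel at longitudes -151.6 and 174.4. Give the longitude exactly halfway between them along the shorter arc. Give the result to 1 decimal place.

Signed shortest Δλ from -151.6° to +174.4° is -34.0°.
Midpoint longitude = -151.6° + (-34.0°)/2 = -151.6° − 17.0° = -168.6°.
(The naïve average (-151.6 + +174.4)/2 = 11.4° is on the wrong side of the globe.)

-168.6°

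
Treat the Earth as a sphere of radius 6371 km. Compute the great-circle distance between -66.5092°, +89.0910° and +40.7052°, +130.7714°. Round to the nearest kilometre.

12439 km

Δλ = 130.7714 − 89.0910 = 41.6804°.
Δφ = 40.7052 − -66.5092 = 107.2144°.
a = sin²(Δφ/2) + cos φ₁ · cos φ₂ · sin²(Δλ/2) = 0.686219.
c = 2·atan2(√a, √(1−a)) = 1.95243 rad → d = 6371·c ≈ 12438.94 km.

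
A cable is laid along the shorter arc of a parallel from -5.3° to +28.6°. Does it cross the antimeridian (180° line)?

No

Signed shortest Δλ = ((28.6 − -5.3 + 180) mod 360) − 180 = 33.9°.
Going east by 33.9° from -5.3° reaches +28.6° without touching 180°.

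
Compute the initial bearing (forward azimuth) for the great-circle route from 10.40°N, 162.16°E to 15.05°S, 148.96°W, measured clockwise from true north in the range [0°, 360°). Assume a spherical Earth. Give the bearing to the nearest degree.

Δλ = -148.96 − 162.16 = -311.12°; wrapped into (−180°, 180°]: 48.88°.
θ = atan2( sin Δλ · cos φ₂ , cos φ₁ · sin φ₂ − sin φ₁ · cos φ₂ · cos Δλ )
  = atan2(0.72749, -0.37004) = 116.960° → normalised to [0°, 360°): 116.960°.

117°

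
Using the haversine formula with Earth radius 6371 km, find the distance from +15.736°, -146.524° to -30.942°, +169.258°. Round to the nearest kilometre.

Δλ = 169.258 − -146.524 = 315.782°; wrapped into (−180°, 180°]: -44.218°.
Δφ = -30.942 − 15.736 = -46.678°.
a = sin²(Δφ/2) + cos φ₁ · cos φ₂ · sin²(Δλ/2) = 0.273893.
c = 2·atan2(√a, √(1−a)) = 1.10155 rad → d = 6371·c ≈ 7017.97 km.

7018 km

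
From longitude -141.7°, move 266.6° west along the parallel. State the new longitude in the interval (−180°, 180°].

-48.3°

Start at -141.7°; shift −266.6° → -408.3°.
-408.3° lies outside (−180°, 180°]; add 360° → -48.3°.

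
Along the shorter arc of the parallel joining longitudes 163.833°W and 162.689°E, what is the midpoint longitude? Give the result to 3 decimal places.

179.428°E

Signed shortest Δλ from -163.833° to +162.689° is -33.478°.
Midpoint longitude = -163.833° + (-33.478°)/2 = -163.833° − 16.739° = -180.572°.
Normalise into (−180°, 180°]: +179.428°.
(The naïve average (-163.833 + +162.689)/2 = -0.572° is on the wrong side of the globe.)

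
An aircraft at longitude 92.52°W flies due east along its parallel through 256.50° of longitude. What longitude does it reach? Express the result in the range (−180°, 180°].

163.98°E

Start at -92.52°; shift +256.50° → +163.98°.
+163.98° already lies in (−180°, 180°].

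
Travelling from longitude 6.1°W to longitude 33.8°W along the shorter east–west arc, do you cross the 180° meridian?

Signed shortest Δλ = ((-33.8 − -6.1 + 180) mod 360) − 180 = -27.7°.
Going west by 27.7° from -6.1° reaches -33.8° without touching 180°.

No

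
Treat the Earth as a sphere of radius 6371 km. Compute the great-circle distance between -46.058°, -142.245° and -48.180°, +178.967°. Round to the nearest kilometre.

2913 km

Δλ = 178.967 − -142.245 = 321.212°; wrapped into (−180°, 180°]: -38.788°.
Δφ = -48.180 − -46.058 = -2.122°.
a = sin²(Δφ/2) + cos φ₁ · cos φ₂ · sin²(Δλ/2) = 0.051363.
c = 2·atan2(√a, √(1−a)) = 0.45724 rad → d = 6371·c ≈ 2913.10 km.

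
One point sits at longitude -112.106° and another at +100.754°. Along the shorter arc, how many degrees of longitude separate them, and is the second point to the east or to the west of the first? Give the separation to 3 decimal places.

147.140° west

Raw difference: 100.754 − -112.106 = 212.86°.
Normalise into (−180°, 180°]: 212.86° − 360° = -147.14°.
Negative ⇒ the second point lies to the west; separation 147.140°.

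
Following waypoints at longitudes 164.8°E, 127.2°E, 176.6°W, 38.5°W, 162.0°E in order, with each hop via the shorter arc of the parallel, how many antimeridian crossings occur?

Leg 1: +164.8° → +127.2°, shortest Δλ = -37.6° (west) — does not cross 180°.
Leg 2: +127.2° → -176.6°, shortest Δλ = 56.2° (east) — crosses 180°.
Leg 3: -176.6° → -38.5°, shortest Δλ = 138.1° (east) — does not cross 180°.
Leg 4: -38.5° → +162.0°, shortest Δλ = -159.5° (west) — crosses 180°.
Total crossings: 2.

2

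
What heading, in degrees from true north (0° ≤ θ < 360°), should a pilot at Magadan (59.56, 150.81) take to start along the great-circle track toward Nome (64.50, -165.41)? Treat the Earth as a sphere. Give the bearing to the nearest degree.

58°

Δλ = -165.41 − 150.81 = -316.22°; wrapped into (−180°, 180°]: 43.78°.
θ = atan2( sin Δλ · cos φ₂ , cos φ₁ · sin φ₂ − sin φ₁ · cos φ₂ · cos Δλ )
  = atan2(0.29787, 0.18930) = 57.564° → normalised to [0°, 360°): 57.564°.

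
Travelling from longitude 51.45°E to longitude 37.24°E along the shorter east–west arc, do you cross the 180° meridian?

Signed shortest Δλ = ((37.24 − 51.45 + 180) mod 360) − 180 = -14.21°.
Going west by 14.21° from +51.45° reaches +37.24° without touching 180°.

No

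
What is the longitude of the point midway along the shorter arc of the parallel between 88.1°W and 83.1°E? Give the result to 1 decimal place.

2.5°W

Signed shortest Δλ from -88.1° to +83.1° is +171.2°.
Midpoint longitude = -88.1° + (+171.2°)/2 = -88.1° + 85.6° = -2.5°.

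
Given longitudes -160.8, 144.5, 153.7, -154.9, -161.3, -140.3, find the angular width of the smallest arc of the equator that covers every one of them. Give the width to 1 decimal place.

Sort the longitudes: -161.3°, -160.8°, -154.9°, -140.3°, +144.5°, +153.7°.
Eastward gaps between consecutive values (wrapping around): 0.5°, 5.9°, 14.6°, 284.8°, 9.2°, 45.0°.
Largest gap = 284.8° ⇒ minimal covering band is its complement: 360° − 284.8° = 75.2°.
Band runs from +144.5° eastward to -140.3°, crossing the antimeridian.

75.2°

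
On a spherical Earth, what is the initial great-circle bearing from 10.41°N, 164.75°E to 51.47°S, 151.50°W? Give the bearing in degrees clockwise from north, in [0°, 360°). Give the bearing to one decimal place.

Δλ = -151.50 − 164.75 = -316.25°; wrapped into (−180°, 180°]: 43.75°.
θ = atan2( sin Δλ · cos φ₂ , cos φ₁ · sin φ₂ − sin φ₁ · cos φ₂ · cos Δλ )
  = atan2(0.43076, -0.85071) = 153.145° → normalised to [0°, 360°): 153.145°.

153.1°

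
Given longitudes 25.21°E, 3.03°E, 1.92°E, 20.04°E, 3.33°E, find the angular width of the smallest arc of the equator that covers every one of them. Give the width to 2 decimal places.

23.29°

Sort the longitudes: +1.92°, +3.03°, +3.33°, +20.04°, +25.21°.
Eastward gaps between consecutive values (wrapping around): 1.11°, 0.30°, 16.71°, 5.17°, 336.71°.
Largest gap = 336.71° ⇒ minimal covering band is its complement: 360° − 336.71° = 23.29°.
Band runs from +1.92° eastward to +25.21°.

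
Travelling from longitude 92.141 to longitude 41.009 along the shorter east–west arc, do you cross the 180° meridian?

No

Signed shortest Δλ = ((41.009 − 92.141 + 180) mod 360) − 180 = -51.132°.
Going west by 51.132° from +92.141° reaches +41.009° without touching 180°.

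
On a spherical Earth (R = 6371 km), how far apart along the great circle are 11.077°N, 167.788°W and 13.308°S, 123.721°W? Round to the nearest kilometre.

5566 km

Δλ = -123.721 − -167.788 = 44.067°.
Δφ = -13.308 − 11.077 = -24.385°.
a = sin²(Δφ/2) + cos φ₁ · cos φ₂ · sin²(Δλ/2) = 0.179010.
c = 2·atan2(√a, √(1−a)) = 0.87372 rad → d = 6371·c ≈ 5566.46 km.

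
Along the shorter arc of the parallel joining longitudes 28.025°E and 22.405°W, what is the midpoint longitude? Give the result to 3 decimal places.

Signed shortest Δλ from +28.025° to -22.405° is -50.430°.
Midpoint longitude = +28.025° + (-50.430°)/2 = +28.025° − 25.215° = +2.810°.

2.810°E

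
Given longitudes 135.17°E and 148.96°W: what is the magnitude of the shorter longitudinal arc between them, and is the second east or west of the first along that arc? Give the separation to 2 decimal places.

Raw difference: -148.96 − 135.17 = -284.13°.
Normalise into (−180°, 180°]: -284.13° + 360° = 75.87°.
Positive ⇒ the second point lies to the east; separation 75.87°.

75.87° east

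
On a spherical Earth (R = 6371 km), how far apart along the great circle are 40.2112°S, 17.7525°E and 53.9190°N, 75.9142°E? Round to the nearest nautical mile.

6396 nmi

Δλ = 75.9142 − 17.7525 = 58.1617°.
Δφ = 53.9190 − -40.2112 = 94.1302°.
a = sin²(Δφ/2) + cos φ₁ · cos φ₂ · sin²(Δλ/2) = 0.642259.
c = 2·atan2(√a, √(1−a)) = 1.85930 rad → d = 6371·c ≈ 11845.60 km ≈ 6396.11 nmi.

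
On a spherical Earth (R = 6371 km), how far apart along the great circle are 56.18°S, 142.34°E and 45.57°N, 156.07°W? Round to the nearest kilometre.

12684 km

Δλ = -156.07 − 142.34 = -298.41°; wrapped into (−180°, 180°]: 61.59°.
Δφ = 45.57 − -56.18 = 101.75°.
a = sin²(Δφ/2) + cos φ₁ · cos φ₂ · sin²(Δλ/2) = 0.703947.
c = 2·atan2(√a, √(1−a)) = 1.99094 rad → d = 6371·c ≈ 12684.30 km.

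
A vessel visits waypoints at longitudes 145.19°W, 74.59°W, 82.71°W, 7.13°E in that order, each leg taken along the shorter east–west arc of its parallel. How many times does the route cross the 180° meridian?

Leg 1: -145.19° → -74.59°, shortest Δλ = 70.6° (east) — does not cross 180°.
Leg 2: -74.59° → -82.71°, shortest Δλ = -8.12° (west) — does not cross 180°.
Leg 3: -82.71° → +7.13°, shortest Δλ = 89.84° (east) — does not cross 180°.
Total crossings: 0.

0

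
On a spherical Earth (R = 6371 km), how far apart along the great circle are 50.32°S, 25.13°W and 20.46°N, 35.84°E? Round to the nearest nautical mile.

Δλ = 35.84 − -25.13 = 60.97°.
Δφ = 20.46 − -50.32 = 70.78°.
a = sin²(Δφ/2) + cos φ₁ · cos φ₂ · sin²(Δλ/2) = 0.489364.
c = 2·atan2(√a, √(1−a)) = 1.54952 rad → d = 6371·c ≈ 9872.00 km ≈ 5330.46 nmi.

5330 nmi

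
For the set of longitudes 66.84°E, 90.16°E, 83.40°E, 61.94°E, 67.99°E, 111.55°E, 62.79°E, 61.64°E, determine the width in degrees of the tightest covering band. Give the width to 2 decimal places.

49.91°

Sort the longitudes: +61.64°, +61.94°, +62.79°, +66.84°, +67.99°, +83.40°, +90.16°, +111.55°.
Eastward gaps between consecutive values (wrapping around): 0.30°, 0.85°, 4.05°, 1.15°, 15.41°, 6.76°, 21.39°, 310.09°.
Largest gap = 310.09° ⇒ minimal covering band is its complement: 360° − 310.09° = 49.91°.
Band runs from +61.64° eastward to +111.55°.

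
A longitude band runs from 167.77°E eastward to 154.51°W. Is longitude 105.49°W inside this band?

Band width going east from +167.77° to -154.51°: ((-154.51 − 167.77) mod 360) = 37.72°.
Offset of -105.49° east of the west edge: ((-105.49 − 167.77) mod 360) = 86.74°.
86.74° > 37.72° ⇒ outside.

No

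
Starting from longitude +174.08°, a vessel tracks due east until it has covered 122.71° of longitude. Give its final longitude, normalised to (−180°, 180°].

Start at +174.08°; shift +122.71° → +296.79°.
+296.79° lies outside (−180°, 180°]; subtract 360° → -63.21°.

-63.21°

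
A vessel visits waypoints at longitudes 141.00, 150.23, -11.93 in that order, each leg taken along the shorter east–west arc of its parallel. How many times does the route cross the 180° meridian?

Leg 1: +141.00° → +150.23°, shortest Δλ = 9.23° (east) — does not cross 180°.
Leg 2: +150.23° → -11.93°, shortest Δλ = -162.16° (west) — does not cross 180°.
Total crossings: 0.

0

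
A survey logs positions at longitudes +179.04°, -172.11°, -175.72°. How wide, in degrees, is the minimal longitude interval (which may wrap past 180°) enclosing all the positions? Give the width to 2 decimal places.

Sort the longitudes: -175.72°, -172.11°, +179.04°.
Eastward gaps between consecutive values (wrapping around): 3.61°, 351.15°, 5.24°.
Largest gap = 351.15° ⇒ minimal covering band is its complement: 360° − 351.15° = 8.85°.
Band runs from +179.04° eastward to -172.11°, crossing the antimeridian.

8.85°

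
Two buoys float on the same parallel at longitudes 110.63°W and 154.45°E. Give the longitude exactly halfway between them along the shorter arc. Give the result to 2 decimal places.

Signed shortest Δλ from -110.63° to +154.45° is -94.92°.
Midpoint longitude = -110.63° + (-94.92°)/2 = -110.63° − 47.46° = -158.09°.
(The naïve average (-110.63 + +154.45)/2 = 21.91° is on the wrong side of the globe.)

158.09°W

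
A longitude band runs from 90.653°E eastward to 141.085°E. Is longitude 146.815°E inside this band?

Band width going east from +90.653° to +141.085°: ((141.085 − 90.653) mod 360) = 50.432°.
Offset of +146.815° east of the west edge: ((146.815 − 90.653) mod 360) = 56.162°.
56.162° > 50.432° ⇒ outside.

No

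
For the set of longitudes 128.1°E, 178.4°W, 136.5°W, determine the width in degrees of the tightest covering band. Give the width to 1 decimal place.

95.4°

Sort the longitudes: -178.4°, -136.5°, +128.1°.
Eastward gaps between consecutive values (wrapping around): 41.9°, 264.6°, 53.5°.
Largest gap = 264.6° ⇒ minimal covering band is its complement: 360° − 264.6° = 95.4°.
Band runs from +128.1° eastward to -136.5°, crossing the antimeridian.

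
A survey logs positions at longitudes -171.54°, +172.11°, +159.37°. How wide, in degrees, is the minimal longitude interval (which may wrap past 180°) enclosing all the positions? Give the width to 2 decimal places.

Sort the longitudes: -171.54°, +159.37°, +172.11°.
Eastward gaps between consecutive values (wrapping around): 330.91°, 12.74°, 16.35°.
Largest gap = 330.91° ⇒ minimal covering band is its complement: 360° − 330.91° = 29.09°.
Band runs from +159.37° eastward to -171.54°, crossing the antimeridian.

29.09°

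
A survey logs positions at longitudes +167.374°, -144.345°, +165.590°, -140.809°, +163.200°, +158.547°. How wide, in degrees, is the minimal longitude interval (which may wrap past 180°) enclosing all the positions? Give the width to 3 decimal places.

Sort the longitudes: -144.345°, -140.809°, +158.547°, +163.200°, +165.590°, +167.374°.
Eastward gaps between consecutive values (wrapping around): 3.536°, 299.356°, 4.653°, 2.390°, 1.784°, 48.281°.
Largest gap = 299.356° ⇒ minimal covering band is its complement: 360° − 299.356° = 60.644°.
Band runs from +158.547° eastward to -140.809°, crossing the antimeridian.

60.644°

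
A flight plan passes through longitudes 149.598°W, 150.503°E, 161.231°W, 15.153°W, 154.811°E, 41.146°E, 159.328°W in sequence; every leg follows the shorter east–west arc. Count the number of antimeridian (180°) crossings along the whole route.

Leg 1: -149.598° → +150.503°, shortest Δλ = -59.899° (west) — crosses 180°.
Leg 2: +150.503° → -161.231°, shortest Δλ = 48.266° (east) — crosses 180°.
Leg 3: -161.231° → -15.153°, shortest Δλ = 146.078° (east) — does not cross 180°.
Leg 4: -15.153° → +154.811°, shortest Δλ = 169.964° (east) — does not cross 180°.
Leg 5: +154.811° → +41.146°, shortest Δλ = -113.665° (west) — does not cross 180°.
Leg 6: +41.146° → -159.328°, shortest Δλ = 159.526° (east) — crosses 180°.
Total crossings: 3.

3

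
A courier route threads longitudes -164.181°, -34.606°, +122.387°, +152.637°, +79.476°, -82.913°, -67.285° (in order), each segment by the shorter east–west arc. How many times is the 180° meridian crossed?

Leg 1: -164.181° → -34.606°, shortest Δλ = 129.575° (east) — does not cross 180°.
Leg 2: -34.606° → +122.387°, shortest Δλ = 156.993° (east) — does not cross 180°.
Leg 3: +122.387° → +152.637°, shortest Δλ = 30.25° (east) — does not cross 180°.
Leg 4: +152.637° → +79.476°, shortest Δλ = -73.161° (west) — does not cross 180°.
Leg 5: +79.476° → -82.913°, shortest Δλ = -162.389° (west) — does not cross 180°.
Leg 6: -82.913° → -67.285°, shortest Δλ = 15.628° (east) — does not cross 180°.
Total crossings: 0.

0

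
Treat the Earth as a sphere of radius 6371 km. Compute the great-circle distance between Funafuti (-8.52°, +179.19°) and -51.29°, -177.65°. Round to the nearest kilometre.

4765 km

Δλ = -177.65 − 179.19 = -356.84°; wrapped into (−180°, 180°]: 3.16°.
Δφ = -51.29 − -8.52 = -42.77°.
a = sin²(Δφ/2) + cos φ₁ · cos φ₂ · sin²(Δλ/2) = 0.133427.
c = 2·atan2(√a, √(1−a)) = 0.74786 rad → d = 6371·c ≈ 4764.62 km.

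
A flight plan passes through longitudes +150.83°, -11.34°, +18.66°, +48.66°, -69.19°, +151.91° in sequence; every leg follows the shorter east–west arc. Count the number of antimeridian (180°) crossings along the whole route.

Leg 1: +150.83° → -11.34°, shortest Δλ = -162.17° (west) — does not cross 180°.
Leg 2: -11.34° → +18.66°, shortest Δλ = 30.0° (east) — does not cross 180°.
Leg 3: +18.66° → +48.66°, shortest Δλ = 30.0° (east) — does not cross 180°.
Leg 4: +48.66° → -69.19°, shortest Δλ = -117.85° (west) — does not cross 180°.
Leg 5: -69.19° → +151.91°, shortest Δλ = -138.9° (west) — crosses 180°.
Total crossings: 1.

1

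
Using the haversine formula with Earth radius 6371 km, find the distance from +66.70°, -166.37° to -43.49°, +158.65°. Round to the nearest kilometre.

Δλ = 158.65 − -166.37 = 325.02°; wrapped into (−180°, 180°]: -34.98°.
Δφ = -43.49 − 66.70 = -110.19°.
a = sin²(Δφ/2) + cos φ₁ · cos φ₂ · sin²(Δλ/2) = 0.698487.
c = 2·atan2(√a, √(1−a)) = 1.97901 rad → d = 6371·c ≈ 12608.30 km.

12608 km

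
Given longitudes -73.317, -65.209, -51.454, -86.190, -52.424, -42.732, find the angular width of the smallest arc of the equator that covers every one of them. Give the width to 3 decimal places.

Sort the longitudes: -86.190°, -73.317°, -65.209°, -52.424°, -51.454°, -42.732°.
Eastward gaps between consecutive values (wrapping around): 12.873°, 8.108°, 12.785°, 0.970°, 8.722°, 316.542°.
Largest gap = 316.542° ⇒ minimal covering band is its complement: 360° − 316.542° = 43.458°.
Band runs from -86.190° eastward to -42.732°.

43.458°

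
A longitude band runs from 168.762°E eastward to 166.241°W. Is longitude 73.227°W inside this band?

Band width going east from +168.762° to -166.241°: ((-166.241 − 168.762) mod 360) = 24.997°.
Offset of -73.227° east of the west edge: ((-73.227 − 168.762) mod 360) = 118.011°.
118.011° > 24.997° ⇒ outside.

No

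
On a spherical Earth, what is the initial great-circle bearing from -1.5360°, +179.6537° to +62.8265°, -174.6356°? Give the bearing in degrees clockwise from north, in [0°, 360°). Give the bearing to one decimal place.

Δλ = -174.6356 − 179.6537 = -354.2893°; wrapped into (−180°, 180°]: 5.7107°.
θ = atan2( sin Δλ · cos φ₂ , cos φ₁ · sin φ₂ − sin φ₁ · cos φ₂ · cos Δλ )
  = atan2(0.04544, 0.90149) = 2.886° → normalised to [0°, 360°): 2.886°.

2.9°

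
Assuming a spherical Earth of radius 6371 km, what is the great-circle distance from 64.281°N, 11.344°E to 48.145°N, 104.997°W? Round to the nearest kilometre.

Δλ = -104.997 − 11.344 = -116.341°.
Δφ = 48.145 − 64.281 = -16.136°.
a = sin²(Δφ/2) + cos φ₁ · cos φ₂ · sin²(Δλ/2) = 0.228716.
c = 2·atan2(√a, √(1−a)) = 0.99731 rad → d = 6371·c ≈ 6353.84 km.

6354 km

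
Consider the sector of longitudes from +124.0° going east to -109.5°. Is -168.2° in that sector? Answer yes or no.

Band width going east from +124.0° to -109.5°: ((-109.5 − 124.0) mod 360) = 126.5°.
Offset of -168.2° east of the west edge: ((-168.2 − 124.0) mod 360) = 67.8°.
67.8° ≤ 126.5° ⇒ inside.

Yes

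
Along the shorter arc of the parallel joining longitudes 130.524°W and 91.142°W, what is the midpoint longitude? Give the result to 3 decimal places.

Signed shortest Δλ from -130.524° to -91.142° is +39.382°.
Midpoint longitude = -130.524° + (+39.382°)/2 = -130.524° + 19.691° = -110.833°.

110.833°W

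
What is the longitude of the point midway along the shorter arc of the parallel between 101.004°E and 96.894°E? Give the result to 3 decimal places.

98.949°E

Signed shortest Δλ from +101.004° to +96.894° is -4.110°.
Midpoint longitude = +101.004° + (-4.110°)/2 = +101.004° − 2.055° = +98.949°.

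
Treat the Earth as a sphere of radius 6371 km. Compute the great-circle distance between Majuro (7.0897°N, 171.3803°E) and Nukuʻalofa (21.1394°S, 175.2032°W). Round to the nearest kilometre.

3464 km

Δλ = -175.2032 − 171.3803 = -346.5835°; wrapped into (−180°, 180°]: 13.4165°.
Δφ = -21.1394 − 7.0897 = -28.2291°.
a = sin²(Δφ/2) + cos φ₁ · cos φ₂ · sin²(Δλ/2) = 0.072098.
c = 2·atan2(√a, √(1−a)) = 0.54369 rad → d = 6371·c ≈ 3463.87 km.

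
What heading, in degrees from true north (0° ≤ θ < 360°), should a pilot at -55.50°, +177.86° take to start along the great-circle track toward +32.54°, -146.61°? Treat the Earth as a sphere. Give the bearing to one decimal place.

29.4°

Δλ = -146.61 − 177.86 = -324.47°; wrapped into (−180°, 180°]: 35.53°.
θ = atan2( sin Δλ · cos φ₂ , cos φ₁ · sin φ₂ − sin φ₁ · cos φ₂ · cos Δλ )
  = atan2(0.48990, 0.87006) = 29.382° → normalised to [0°, 360°): 29.382°.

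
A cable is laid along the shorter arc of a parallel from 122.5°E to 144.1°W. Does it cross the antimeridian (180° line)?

Yes

Naïve |-144.1 − 122.5| = 266.6° > 180°, so the shorter arc goes the other way round — across 180°.
Signed shortest Δλ = ((-144.1 − 122.5 + 180) mod 360) − 180 = 93.4°.
Going east by 93.4° from +122.5° passes through 180° before reaching -144.1°.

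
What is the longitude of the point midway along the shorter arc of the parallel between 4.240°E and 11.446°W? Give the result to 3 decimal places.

Signed shortest Δλ from +4.240° to -11.446° is -15.686°.
Midpoint longitude = +4.240° + (-15.686°)/2 = +4.240° − 7.843° = -3.603°.

3.603°W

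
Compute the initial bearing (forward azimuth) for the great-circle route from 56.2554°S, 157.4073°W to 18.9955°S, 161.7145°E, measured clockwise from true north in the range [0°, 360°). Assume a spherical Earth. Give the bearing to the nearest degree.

304°

Δλ = 161.7145 − -157.4073 = 319.1218°; wrapped into (−180°, 180°]: -40.8782°.
θ = atan2( sin Δλ · cos φ₂ , cos φ₁ · sin φ₂ − sin φ₁ · cos φ₂ · cos Δλ )
  = atan2(-0.61881, 0.41367) = -56.238° → normalised to [0°, 360°): 303.762°.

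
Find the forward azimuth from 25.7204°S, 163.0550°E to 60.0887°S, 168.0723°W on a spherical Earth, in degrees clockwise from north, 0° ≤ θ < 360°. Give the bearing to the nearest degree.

Δλ = -168.0723 − 163.0550 = -331.1273°; wrapped into (−180°, 180°]: 28.8727°.
θ = atan2( sin Δλ · cos φ₂ , cos φ₁ · sin φ₂ − sin φ₁ · cos φ₂ · cos Δλ )
  = atan2(0.24078, -0.59141) = 157.847° → normalised to [0°, 360°): 157.847°.

158°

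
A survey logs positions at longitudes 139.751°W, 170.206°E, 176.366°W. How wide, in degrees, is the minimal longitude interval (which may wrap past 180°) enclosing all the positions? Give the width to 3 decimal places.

50.043°

Sort the longitudes: -176.366°, -139.751°, +170.206°.
Eastward gaps between consecutive values (wrapping around): 36.615°, 309.957°, 13.428°.
Largest gap = 309.957° ⇒ minimal covering band is its complement: 360° − 309.957° = 50.043°.
Band runs from +170.206° eastward to -139.751°, crossing the antimeridian.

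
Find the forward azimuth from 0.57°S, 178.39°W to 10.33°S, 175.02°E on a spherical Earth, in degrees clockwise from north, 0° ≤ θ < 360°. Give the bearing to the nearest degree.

Δλ = 175.02 − -178.39 = 353.41°; wrapped into (−180°, 180°]: -6.59°.
θ = atan2( sin Δλ · cos φ₂ , cos φ₁ · sin φ₂ − sin φ₁ · cos φ₂ · cos Δλ )
  = atan2(-0.11290, -0.16959) = -146.346° → normalised to [0°, 360°): 213.654°.

214°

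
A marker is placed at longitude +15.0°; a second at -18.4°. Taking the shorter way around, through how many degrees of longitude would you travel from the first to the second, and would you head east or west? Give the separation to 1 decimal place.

Raw difference: -18.4 − 15.0 = -33.4°.
Normalise into (−180°, 180°]: -33.4° stays -33.4°.
Negative ⇒ the second point lies to the west; separation 33.4°.

33.4° west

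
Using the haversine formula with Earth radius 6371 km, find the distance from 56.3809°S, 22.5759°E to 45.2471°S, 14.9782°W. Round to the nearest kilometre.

Δλ = -14.9782 − 22.5759 = -37.5541°.
Δφ = -45.2471 − -56.3809 = 11.1338°.
a = sin²(Δφ/2) + cos φ₁ · cos φ₂ · sin²(Δλ/2) = 0.049799.
c = 2·atan2(√a, √(1−a)) = 0.45010 rad → d = 6371·c ≈ 2867.62 km.

2868 km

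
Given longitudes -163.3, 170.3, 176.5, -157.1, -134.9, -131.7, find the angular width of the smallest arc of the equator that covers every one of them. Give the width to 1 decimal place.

58.0°

Sort the longitudes: -163.3°, -157.1°, -134.9°, -131.7°, +170.3°, +176.5°.
Eastward gaps between consecutive values (wrapping around): 6.2°, 22.2°, 3.2°, 302.0°, 6.2°, 20.2°.
Largest gap = 302.0° ⇒ minimal covering band is its complement: 360° − 302.0° = 58.0°.
Band runs from +170.3° eastward to -131.7°, crossing the antimeridian.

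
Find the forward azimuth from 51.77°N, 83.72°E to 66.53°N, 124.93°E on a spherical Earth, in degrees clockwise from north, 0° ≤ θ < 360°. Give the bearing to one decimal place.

Δλ = 124.93 − 83.72 = 41.21°.
θ = atan2( sin Δλ · cos φ₂ , cos φ₁ · sin φ₂ − sin φ₁ · cos φ₂ · cos Δλ )
  = atan2(0.26239, 0.33226) = 38.298° → normalised to [0°, 360°): 38.298°.

38.3°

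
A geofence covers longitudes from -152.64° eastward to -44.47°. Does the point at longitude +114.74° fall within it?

No

Band width going east from -152.64° to -44.47°: ((-44.47 − -152.64) mod 360) = 108.17°.
Offset of +114.74° east of the west edge: ((114.74 − -152.64) mod 360) = 267.38°.
267.38° > 108.17° ⇒ outside.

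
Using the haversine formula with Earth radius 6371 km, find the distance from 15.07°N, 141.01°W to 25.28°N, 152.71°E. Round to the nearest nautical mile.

3751 nmi

Δλ = 152.71 − -141.01 = 293.72°; wrapped into (−180°, 180°]: -66.28°.
Δφ = 25.28 − 15.07 = 10.21°.
a = sin²(Δφ/2) + cos φ₁ · cos φ₂ · sin²(Δλ/2) = 0.268868.
c = 2·atan2(√a, √(1−a)) = 1.09025 rad → d = 6371·c ≈ 6945.98 km ≈ 3750.53 nmi.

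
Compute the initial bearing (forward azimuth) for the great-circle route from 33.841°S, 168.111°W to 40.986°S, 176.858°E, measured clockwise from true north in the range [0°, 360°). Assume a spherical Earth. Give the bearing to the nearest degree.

235°

Δλ = 176.858 − -168.111 = 344.969°; wrapped into (−180°, 180°]: -15.031°.
θ = atan2( sin Δλ · cos φ₂ , cos φ₁ · sin φ₂ − sin φ₁ · cos φ₂ · cos Δλ )
  = atan2(-0.19577, -0.13876) = -125.330° → normalised to [0°, 360°): 234.670°.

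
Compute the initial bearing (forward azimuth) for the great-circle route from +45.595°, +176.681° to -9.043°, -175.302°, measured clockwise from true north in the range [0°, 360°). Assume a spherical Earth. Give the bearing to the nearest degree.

170°

Δλ = -175.302 − 176.681 = -351.983°; wrapped into (−180°, 180°]: 8.017°.
θ = atan2( sin Δλ · cos φ₂ , cos φ₁ · sin φ₂ − sin φ₁ · cos φ₂ · cos Δλ )
  = atan2(0.13773, -0.80862) = 170.333° → normalised to [0°, 360°): 170.333°.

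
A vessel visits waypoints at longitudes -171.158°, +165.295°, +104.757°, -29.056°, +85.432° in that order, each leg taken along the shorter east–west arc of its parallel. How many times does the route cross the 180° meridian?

1

Leg 1: -171.158° → +165.295°, shortest Δλ = -23.547° (west) — crosses 180°.
Leg 2: +165.295° → +104.757°, shortest Δλ = -60.538° (west) — does not cross 180°.
Leg 3: +104.757° → -29.056°, shortest Δλ = -133.813° (west) — does not cross 180°.
Leg 4: -29.056° → +85.432°, shortest Δλ = 114.488° (east) — does not cross 180°.
Total crossings: 1.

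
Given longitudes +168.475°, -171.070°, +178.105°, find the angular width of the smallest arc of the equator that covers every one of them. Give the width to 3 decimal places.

Sort the longitudes: -171.070°, +168.475°, +178.105°.
Eastward gaps between consecutive values (wrapping around): 339.545°, 9.630°, 10.825°.
Largest gap = 339.545° ⇒ minimal covering band is its complement: 360° − 339.545° = 20.455°.
Band runs from +168.475° eastward to -171.070°, crossing the antimeridian.

20.455°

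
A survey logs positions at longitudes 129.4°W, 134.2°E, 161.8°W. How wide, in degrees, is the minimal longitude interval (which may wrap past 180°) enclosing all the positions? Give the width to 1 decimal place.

96.4°

Sort the longitudes: -161.8°, -129.4°, +134.2°.
Eastward gaps between consecutive values (wrapping around): 32.4°, 263.6°, 64.0°.
Largest gap = 263.6° ⇒ minimal covering band is its complement: 360° − 263.6° = 96.4°.
Band runs from +134.2° eastward to -129.4°, crossing the antimeridian.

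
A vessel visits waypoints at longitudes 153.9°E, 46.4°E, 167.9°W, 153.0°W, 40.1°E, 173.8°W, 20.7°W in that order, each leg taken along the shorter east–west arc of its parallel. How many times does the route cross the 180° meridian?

Leg 1: +153.9° → +46.4°, shortest Δλ = -107.5° (west) — does not cross 180°.
Leg 2: +46.4° → -167.9°, shortest Δλ = 145.7° (east) — crosses 180°.
Leg 3: -167.9° → -153.0°, shortest Δλ = 14.9° (east) — does not cross 180°.
Leg 4: -153.0° → +40.1°, shortest Δλ = -166.9° (west) — crosses 180°.
Leg 5: +40.1° → -173.8°, shortest Δλ = 146.1° (east) — crosses 180°.
Leg 6: -173.8° → -20.7°, shortest Δλ = 153.1° (east) — does not cross 180°.
Total crossings: 3.

3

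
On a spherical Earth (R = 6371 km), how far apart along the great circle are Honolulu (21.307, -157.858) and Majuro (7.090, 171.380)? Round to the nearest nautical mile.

Δλ = 171.380 − -157.858 = 329.238°; wrapped into (−180°, 180°]: -30.762°.
Δφ = 7.090 − 21.307 = -14.217°.
a = sin²(Δφ/2) + cos φ₁ · cos φ₂ · sin²(Δλ/2) = 0.080354.
c = 2·atan2(√a, √(1−a)) = 0.57482 rad → d = 6371·c ≈ 3662.16 km ≈ 1977.41 nmi.

1977 nmi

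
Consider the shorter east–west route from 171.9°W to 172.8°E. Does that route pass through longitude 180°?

Naïve |172.8 − -171.9| = 344.7° > 180°, so the shorter arc goes the other way round — across 180°.
Signed shortest Δλ = ((172.8 − -171.9 + 180) mod 360) − 180 = -15.3°.
Going west by 15.3° from -171.9° passes through 180° before reaching +172.8°.

Yes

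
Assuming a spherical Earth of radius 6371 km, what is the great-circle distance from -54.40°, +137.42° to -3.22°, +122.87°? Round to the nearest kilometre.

5842 km

Δλ = 122.87 − 137.42 = -14.55°.
Δφ = -3.22 − -54.40 = 51.18°.
a = sin²(Δφ/2) + cos φ₁ · cos φ₂ · sin²(Δλ/2) = 0.195882.
c = 2·atan2(√a, √(1−a)) = 0.91696 rad → d = 6371·c ≈ 5841.95 km.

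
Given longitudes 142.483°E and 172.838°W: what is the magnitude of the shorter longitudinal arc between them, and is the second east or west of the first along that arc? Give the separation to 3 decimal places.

Raw difference: -172.838 − 142.483 = -315.321°.
Normalise into (−180°, 180°]: -315.321° + 360° = 44.679°.
Positive ⇒ the second point lies to the east; separation 44.679°.

44.679° east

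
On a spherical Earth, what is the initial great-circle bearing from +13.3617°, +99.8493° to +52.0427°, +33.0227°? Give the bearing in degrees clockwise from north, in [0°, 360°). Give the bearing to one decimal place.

321.5°

Δλ = 33.0227 − 99.8493 = -66.8266°.
θ = atan2( sin Δλ · cos φ₂ , cos φ₁ · sin φ₂ − sin φ₁ · cos φ₂ · cos Δλ )
  = atan2(-0.56545, 0.71119) = -38.487° → normalised to [0°, 360°): 321.513°.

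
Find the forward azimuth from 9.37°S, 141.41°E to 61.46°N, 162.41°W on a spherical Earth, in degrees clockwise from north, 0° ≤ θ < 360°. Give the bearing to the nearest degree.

Δλ = -162.41 − 141.41 = -303.82°; wrapped into (−180°, 180°]: 56.18°.
θ = atan2( sin Δλ · cos φ₂ , cos φ₁ · sin φ₂ − sin φ₁ · cos φ₂ · cos Δλ )
  = atan2(0.39693, 0.91006) = 23.565° → normalised to [0°, 360°): 23.565°.

24°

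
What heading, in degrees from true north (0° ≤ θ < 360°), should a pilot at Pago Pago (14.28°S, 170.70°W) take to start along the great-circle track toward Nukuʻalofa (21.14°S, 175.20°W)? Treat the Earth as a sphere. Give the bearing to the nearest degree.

211°

Δλ = -175.20 − -170.70 = -4.50°.
θ = atan2( sin Δλ · cos φ₂ , cos φ₁ · sin φ₂ − sin φ₁ · cos φ₂ · cos Δλ )
  = atan2(-0.07318, -0.12015) = -148.657° → normalised to [0°, 360°): 211.343°.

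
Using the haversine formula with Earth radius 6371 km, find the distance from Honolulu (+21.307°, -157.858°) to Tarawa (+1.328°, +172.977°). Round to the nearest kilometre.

Δλ = 172.977 − -157.858 = 330.835°; wrapped into (−180°, 180°]: -29.165°.
Δφ = 1.328 − 21.307 = -19.979°.
a = sin²(Δφ/2) + cos φ₁ · cos φ₂ · sin²(Δλ/2) = 0.089132.
c = 2·atan2(√a, √(1−a)) = 0.60635 rad → d = 6371·c ≈ 3863.03 km.

3863 km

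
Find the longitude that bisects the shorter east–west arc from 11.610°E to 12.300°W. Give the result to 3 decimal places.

Signed shortest Δλ from +11.610° to -12.300° is -23.910°.
Midpoint longitude = +11.610° + (-23.910°)/2 = +11.610° − 11.955° = -0.345°.

0.345°W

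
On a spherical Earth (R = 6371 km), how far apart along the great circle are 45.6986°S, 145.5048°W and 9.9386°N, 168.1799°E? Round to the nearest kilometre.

7718 km

Δλ = 168.1799 − -145.5048 = 313.6847°; wrapped into (−180°, 180°]: -46.3153°.
Δφ = 9.9386 − -45.6986 = 55.6372°.
a = sin²(Δφ/2) + cos φ₁ · cos φ₂ · sin²(Δλ/2) = 0.324180.
c = 2·atan2(√a, √(1−a)) = 1.21147 rad → d = 6371·c ≈ 7718.30 km.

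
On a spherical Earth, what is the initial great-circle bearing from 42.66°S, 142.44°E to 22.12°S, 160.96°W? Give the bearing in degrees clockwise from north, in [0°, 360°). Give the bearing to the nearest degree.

85°

Δλ = -160.96 − 142.44 = -303.40°; wrapped into (−180°, 180°]: 56.60°.
θ = atan2( sin Δλ · cos φ₂ , cos φ₁ · sin φ₂ − sin φ₁ · cos φ₂ · cos Δλ )
  = atan2(0.77340, 0.06867) = 84.926° → normalised to [0°, 360°): 84.926°.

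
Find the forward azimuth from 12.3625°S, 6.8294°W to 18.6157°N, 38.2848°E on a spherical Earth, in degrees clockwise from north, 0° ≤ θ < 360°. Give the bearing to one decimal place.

55.9°

Δλ = 38.2848 − -6.8294 = 45.1142°.
θ = atan2( sin Δλ · cos φ₂ , cos φ₁ · sin φ₂ − sin φ₁ · cos φ₂ · cos Δλ )
  = atan2(0.67145, 0.45500) = 55.877° → normalised to [0°, 360°): 55.877°.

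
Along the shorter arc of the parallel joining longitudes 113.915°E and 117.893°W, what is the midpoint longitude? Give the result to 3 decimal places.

Signed shortest Δλ from +113.915° to -117.893° is +128.192°.
Midpoint longitude = +113.915° + (+128.192°)/2 = +113.915° + 64.096° = +178.011°.
(The naïve average (+113.915 + -117.893)/2 = -1.989° is on the wrong side of the globe.)

178.011°E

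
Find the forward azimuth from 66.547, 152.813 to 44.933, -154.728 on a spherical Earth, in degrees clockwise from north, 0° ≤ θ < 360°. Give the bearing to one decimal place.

Δλ = -154.728 − 152.813 = -307.541°; wrapped into (−180°, 180°]: 52.459°.
θ = atan2( sin Δλ · cos φ₂ , cos φ₁ · sin φ₂ − sin φ₁ · cos φ₂ · cos Δλ )
  = atan2(0.56133, -0.11463) = 101.542° → normalised to [0°, 360°): 101.542°.

101.5°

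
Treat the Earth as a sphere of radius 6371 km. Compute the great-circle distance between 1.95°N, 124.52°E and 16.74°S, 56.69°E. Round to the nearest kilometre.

Δλ = 56.69 − 124.52 = -67.83°.
Δφ = -16.74 − 1.95 = -18.69°.
a = sin²(Δφ/2) + cos φ₁ · cos φ₂ · sin²(Δλ/2) = 0.324323.
c = 2·atan2(√a, √(1−a)) = 1.21178 rad → d = 6371·c ≈ 7720.25 km.

7720 km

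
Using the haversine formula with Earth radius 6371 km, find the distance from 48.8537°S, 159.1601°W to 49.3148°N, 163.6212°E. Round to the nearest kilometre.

11482 km

Δλ = 163.6212 − -159.1601 = 322.7813°; wrapped into (−180°, 180°]: -37.2187°.
Δφ = 49.3148 − -48.8537 = 98.1685°.
a = sin²(Δφ/2) + cos φ₁ · cos φ₂ · sin²(Δλ/2) = 0.614723.
c = 2·atan2(√a, √(1−a)) = 1.80230 rad → d = 6371·c ≈ 11482.48 km.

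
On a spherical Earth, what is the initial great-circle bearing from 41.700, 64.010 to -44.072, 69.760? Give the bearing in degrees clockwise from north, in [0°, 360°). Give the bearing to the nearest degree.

Δλ = 69.760 − 64.010 = 5.750°.
θ = atan2( sin Δλ · cos φ₂ , cos φ₁ · sin φ₂ − sin φ₁ · cos φ₂ · cos Δλ )
  = atan2(0.07198, -0.99487) = 175.862° → normalised to [0°, 360°): 175.862°.

176°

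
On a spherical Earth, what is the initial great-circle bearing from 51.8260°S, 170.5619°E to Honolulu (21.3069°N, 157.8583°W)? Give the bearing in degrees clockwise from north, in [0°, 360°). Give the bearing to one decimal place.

29.9°

Δλ = -157.8583 − 170.5619 = -328.4202°; wrapped into (−180°, 180°]: 31.5798°.
θ = atan2( sin Δλ · cos φ₂ , cos φ₁ · sin φ₂ − sin φ₁ · cos φ₂ · cos Δλ )
  = atan2(0.48789, 0.84852) = 29.898° → normalised to [0°, 360°): 29.898°.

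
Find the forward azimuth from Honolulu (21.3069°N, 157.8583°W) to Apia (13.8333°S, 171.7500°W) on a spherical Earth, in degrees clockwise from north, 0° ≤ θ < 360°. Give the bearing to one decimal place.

202.4°

Δλ = -171.7500 − -157.8583 = -13.8917°.
θ = atan2( sin Δλ · cos φ₂ , cos φ₁ · sin φ₂ − sin φ₁ · cos φ₂ · cos Δλ )
  = atan2(-0.23312, -0.56526) = -157.588° → normalised to [0°, 360°): 202.412°.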